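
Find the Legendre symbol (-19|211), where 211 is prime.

Euler's criterion: (-19/211) ≡ 192^105 (mod 211).
192^2 ≡ 150 (mod 211)
192^4 ≡ 134 (mod 211)
192^8 ≡ 21 (mod 211)
192^16 ≡ 19 (mod 211)
192^32 ≡ 150 (mod 211)
192^64 ≡ 134 (mod 211)
192^105 = 192^(64+32+8+1) ≡ 210 (mod 211).
Result is 210 ≡ −1, so (-19/211) = −1.

-1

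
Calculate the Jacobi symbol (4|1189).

Pull out 2^2: since 1189 ≡ 5 (mod 8), (2/1189) = -1, so (2/1189)^2 = +1.
Reached (1/1189) = 1. Collecting the sign flips along the way, the symbol is +1.

1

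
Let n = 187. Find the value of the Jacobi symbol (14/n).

-1

Pull out 2: since 187 ≡ 3 (mod 8), (2/187) = -1.
Reciprocity: 7 ≡ 3 and 187 ≡ 3 (mod 4), so (7/187) = −(187/7).
Reduce top mod 7: now compute (5/7).
Reciprocity: 5 ≡ 1 and 7 ≡ 3 (mod 4), so (5/7) = +(7/5).
Reduce top mod 5: now compute (2/5).
Pull out 2: since 5 ≡ 5 (mod 8), (2/5) = -1.
Reached (1/5) = 1. Collecting the sign flips along the way, the symbol is -1.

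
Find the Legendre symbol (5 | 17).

-1

Euler's criterion: (5/17) ≡ 5^8 (mod 17).
5^2 ≡ 8 (mod 17)
5^4 ≡ 13 (mod 17)
5^8 ≡ 16 (mod 17)
5^8 = 5^(8) ≡ 16 (mod 17).
Result is 16 ≡ −1, so (5/17) = −1.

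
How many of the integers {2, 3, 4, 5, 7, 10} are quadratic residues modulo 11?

(2/11) = -1 → non-residue.
(3/11) = +1 → QR.
(4/11) = +1 → QR.
(5/11) = +1 → QR.
(7/11) = -1 → non-residue.
(10/11) = -1 → non-residue.
Total quadratic residues among the 6: 3.

3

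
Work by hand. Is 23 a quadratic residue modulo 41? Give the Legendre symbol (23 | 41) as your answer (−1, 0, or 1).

Euler's criterion: (23/41) ≡ 23^20 (mod 41).
23^2 ≡ 37 (mod 41)
23^4 ≡ 16 (mod 41)
23^8 ≡ 10 (mod 41)
23^16 ≡ 18 (mod 41)
23^20 = 23^(16+4) ≡ 1 (mod 41).
Result is 1, so (23/41) = 1.

1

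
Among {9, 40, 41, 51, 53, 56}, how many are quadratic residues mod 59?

4

(9/59) = +1 → QR.
(40/59) = -1 → non-residue.
(41/59) = +1 → QR.
(51/59) = +1 → QR.
(53/59) = +1 → QR.
(56/59) = -1 → non-residue.
Total quadratic residues among the 6: 4.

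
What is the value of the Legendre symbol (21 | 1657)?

-1

Reciprocity: 21 ≡ 1 and 1657 ≡ 1 (mod 4), so (21/1657) = +(1657/21).
Reduce top mod 21: now compute (19/21).
Reciprocity: 19 ≡ 3 and 21 ≡ 1 (mod 4), so (19/21) = +(21/19).
Reduce top mod 19: now compute (2/19).
Pull out 2: since 19 ≡ 3 (mod 8), (2/19) = -1.
Reached (1/19) = 1. Collecting the sign flips along the way, the symbol is -1.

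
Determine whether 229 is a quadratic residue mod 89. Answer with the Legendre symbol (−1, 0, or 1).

-1

Euler's criterion: (229/89) ≡ 51^44 (mod 89).
51^2 ≡ 20 (mod 89)
51^4 ≡ 44 (mod 89)
51^8 ≡ 67 (mod 89)
51^16 ≡ 39 (mod 89)
51^32 ≡ 8 (mod 89)
51^44 = 51^(32+8+4) ≡ 88 (mod 89).
Result is 88 ≡ −1, so (229/89) = −1.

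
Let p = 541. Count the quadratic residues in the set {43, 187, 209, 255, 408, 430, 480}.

3

(43/541) = +1 → QR.
(187/541) = +1 → QR.
(209/541) = -1 → non-residue.
(255/541) = -1 → non-residue.
(408/541) = +1 → QR.
(430/541) = -1 → non-residue.
(480/541) = -1 → non-residue.
Total quadratic residues among the 7: 3.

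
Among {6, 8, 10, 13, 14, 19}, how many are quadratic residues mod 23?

3

(6/23) = +1 → QR.
(8/23) = +1 → QR.
(10/23) = -1 → non-residue.
(13/23) = +1 → QR.
(14/23) = -1 → non-residue.
(19/23) = -1 → non-residue.
Total quadratic residues among the 6: 3.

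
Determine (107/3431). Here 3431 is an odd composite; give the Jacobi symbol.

Reciprocity: 107 ≡ 3 and 3431 ≡ 3 (mod 4), so (107/3431) = −(3431/107).
Reduce top mod 107: now compute (7/107).
Reciprocity: 7 ≡ 3 and 107 ≡ 3 (mod 4), so (7/107) = −(107/7).
Reduce top mod 7: now compute (2/7).
Pull out 2: since 7 ≡ 7 (mod 8), (2/7) = +1.
Reached (1/7) = 1. Collecting the sign flips along the way, the symbol is +1.

1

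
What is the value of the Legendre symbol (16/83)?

1

Pull out 2^4: since 83 ≡ 3 (mod 8), (2/83) = -1, so (2/83)^4 = +1.
Reached (1/83) = 1. Collecting the sign flips along the way, the symbol is +1.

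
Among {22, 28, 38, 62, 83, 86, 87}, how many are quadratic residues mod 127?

4

(22/127) = +1 → QR.
(28/127) = -1 → non-residue.
(38/127) = +1 → QR.
(62/127) = +1 → QR.
(83/127) = -1 → non-residue.
(86/127) = -1 → non-residue.
(87/127) = +1 → QR.
Total quadratic residues among the 7: 4.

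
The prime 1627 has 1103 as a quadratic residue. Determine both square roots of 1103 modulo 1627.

Since 1627 ≡ 3 (mod 4), a square root of 1103 is 1103^((1627+1)/4) = 1103^407 mod 1627.
Repeated squaring: 1103^2≡1240, 1103^4≡85, 1103^8≡717, 1103^16≡1584, 1103^32≡222, 1103^64≡474, 1103^128≡150, 1103^256≡1349 (mod 1627).
1103^407 = 1103^(256+128+16+4+2+1) ≡ 1036 (mod 1627).
Check: 1036² = 1073296 ≡ 1103 (mod 1627). The two roots are 591 and 1036.

591, 1036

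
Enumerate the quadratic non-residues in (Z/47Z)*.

Square k = 1,…,23 (k and 47−k give the same square):
1²=1, 2²=4, 3²=9, 4²=16, 5²=25, 6²=36, 7²≡2, 8²≡17, 9²≡34, 10²≡6, 11²≡27, 12²≡3, 13²≡28, 14²≡8, 15²≡37, 16²≡21, 17²≡7, 18²≡42, 19²≡32, 20²≡24, 21²≡18, 22²≡14, 23²≡12 (mod 47).
The residues are {1, 2, 3, 4, 6, 7, 8, 9, 12, 14, 16, 17, 18, 21, 24, 25, 27, 28, 32, 34, 36, 37, 42}; the non-residues are the remaining 23 nonzero classes.

5,10,11,13,15,19,20,22,23,26,29,30,31,33,35,38,39,40,41,43,44,45,46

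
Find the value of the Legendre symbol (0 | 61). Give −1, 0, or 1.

0

Top reduces to 0: gcd > 1, so the symbol is 0.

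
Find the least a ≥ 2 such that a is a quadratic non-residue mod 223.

3

(2/223) = +1, so 2 is a residue.
(3/223) = −1, so 3 is the smallest positive non-residue mod 223.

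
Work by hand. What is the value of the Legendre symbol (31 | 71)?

Euler's criterion: (31/71) ≡ 31^35 (mod 71).
31^2 ≡ 38 (mod 71)
31^4 ≡ 24 (mod 71)
31^8 ≡ 8 (mod 71)
31^16 ≡ 64 (mod 71)
31^32 ≡ 49 (mod 71)
31^35 = 31^(32+2+1) ≡ 70 (mod 71).
Result is 70 ≡ −1, so (31/71) = −1.

-1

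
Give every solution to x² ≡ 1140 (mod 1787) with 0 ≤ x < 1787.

Since 1787 ≡ 3 (mod 4), a square root of 1140 is 1140^((1787+1)/4) = 1140^447 mod 1787.
Repeated squaring: 1140^2≡451, 1140^4≡1470, 1140^8≡417, 1140^16≡550, 1140^32≡497, 1140^64≡403, 1140^128≡1579, 1140^256≡376 (mod 1787).
1140^447 = 1140^(256+128+32+16+8+4+2+1) ≡ 1089 (mod 1787).
Check: 1089² = 1185921 ≡ 1140 (mod 1787). The two roots are 698 and 1089.

698, 1089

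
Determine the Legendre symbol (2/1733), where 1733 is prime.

Pull out 2: since 1733 ≡ 5 (mod 8), (2/1733) = -1.
Reached (1/1733) = 1. Collecting the sign flips along the way, the symbol is -1.

-1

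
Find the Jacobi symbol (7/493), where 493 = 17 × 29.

Reciprocity: 7 ≡ 3 and 493 ≡ 1 (mod 4), so (7/493) = +(493/7).
Reduce top mod 7: now compute (3/7).
Reciprocity: 3 ≡ 3 and 7 ≡ 3 (mod 4), so (3/7) = −(7/3).
Reduce top mod 3: now compute (1/3).
Reached (1/3) = 1. Collecting the sign flips along the way, the symbol is -1.

-1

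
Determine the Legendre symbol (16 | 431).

1

Pull out 2^4: since 431 ≡ 7 (mod 8), (2/431) = +1, so (2/431)^4 = +1.
Reached (1/431) = 1. Collecting the sign flips along the way, the symbol is +1.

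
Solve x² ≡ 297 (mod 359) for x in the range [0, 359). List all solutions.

80, 279

Since 359 ≡ 3 (mod 4), a square root of 297 is 297^((359+1)/4) = 297^90 mod 359.
Repeated squaring: 297^2≡254, 297^4≡255, 297^8≡46, 297^16≡321, 297^32≡8, 297^64≡64 (mod 359).
297^90 = 297^(64+16+8+2) ≡ 80 (mod 359).
Check: 80² = 6400 ≡ 297 (mod 359). The two roots are 80 and 279.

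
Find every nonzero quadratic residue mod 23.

Square k = 1,…,11 (k and 23−k give the same square):
1²=1, 2²=4, 3²=9, 4²=16, 5²≡2, 6²≡13, 7²≡3, 8²≡18, 9²≡12, 10²≡8, 11²≡6 (mod 23).
So the quadratic residues mod 23 are {1, 2, 3, 4, 6, 8, 9, 12, 13, 16, 18}.

1,2,3,4,6,8,9,12,13,16,18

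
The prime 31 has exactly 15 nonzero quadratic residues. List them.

1, 2, 4, 5, 7, 8, 9, 10, 14, 16, 18, 19, 20, 25, 28

Square k = 1,…,15 (k and 31−k give the same square):
1²=1, 2²=4, 3²=9, 4²=16, 5²=25, 6²≡5, 7²≡18, 8²≡2, 9²≡19, 10²≡7, 11²≡28, 12²≡20, 13²≡14, 14²≡10, 15²≡8 (mod 31).
So the quadratic residues mod 31 are {1, 2, 4, 5, 7, 8, 9, 10, 14, 16, 18, 19, 20, 25, 28}.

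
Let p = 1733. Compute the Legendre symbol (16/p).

1

Pull out 2^4: since 1733 ≡ 5 (mod 8), (2/1733) = -1, so (2/1733)^4 = +1.
Reached (1/1733) = 1. Collecting the sign flips along the way, the symbol is +1.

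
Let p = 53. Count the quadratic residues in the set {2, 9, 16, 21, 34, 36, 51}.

(2/53) = -1 → non-residue.
(9/53) = +1 → QR.
(16/53) = +1 → QR.
(21/53) = -1 → non-residue.
(34/53) = -1 → non-residue.
(36/53) = +1 → QR.
(51/53) = -1 → non-residue.
Total quadratic residues among the 7: 3.

3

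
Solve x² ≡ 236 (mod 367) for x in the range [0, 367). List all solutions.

Since 367 ≡ 3 (mod 4), a square root of 236 is 236^((367+1)/4) = 236^92 mod 367.
Repeated squaring: 236^2≡279, 236^4≡37, 236^8≡268, 236^16≡259, 236^32≡287, 236^64≡161 (mod 367).
236^92 = 236^(64+16+8+4) ≡ 128 (mod 367).
Check: 128² = 16384 ≡ 236 (mod 367). The two roots are 128 and 239.

128, 239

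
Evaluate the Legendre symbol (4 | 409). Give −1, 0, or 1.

1

Pull out 2^2: since 409 ≡ 1 (mod 8), (2/409) = +1, so (2/409)^2 = +1.
Reached (1/409) = 1. Collecting the sign flips along the way, the symbol is +1.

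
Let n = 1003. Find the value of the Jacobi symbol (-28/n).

1

First reduce: -28 ≡ 975 (mod 1003).
Reciprocity: 975 ≡ 3 and 1003 ≡ 3 (mod 4), so (975/1003) = −(1003/975).
Reduce top mod 975: now compute (28/975).
Pull out 2^2: since 975 ≡ 7 (mod 8), (2/975) = +1, so (2/975)^2 = +1.
Reciprocity: 7 ≡ 3 and 975 ≡ 3 (mod 4), so (7/975) = −(975/7).
Reduce top mod 7: now compute (2/7).
Pull out 2: since 7 ≡ 7 (mod 8), (2/7) = +1.
Reached (1/7) = 1. Collecting the sign flips along the way, the symbol is +1.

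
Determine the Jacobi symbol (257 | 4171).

Reciprocity: 257 ≡ 1 and 4171 ≡ 3 (mod 4), so (257/4171) = +(4171/257).
Reduce top mod 257: now compute (59/257).
Reciprocity: 59 ≡ 3 and 257 ≡ 1 (mod 4), so (59/257) = +(257/59).
Reduce top mod 59: now compute (21/59).
Reciprocity: 21 ≡ 1 and 59 ≡ 3 (mod 4), so (21/59) = +(59/21).
Reduce top mod 21: now compute (17/21).
Reciprocity: 17 ≡ 1 and 21 ≡ 1 (mod 4), so (17/21) = +(21/17).
Reduce top mod 17: now compute (4/17).
Pull out 2^2: since 17 ≡ 1 (mod 8), (2/17) = +1, so (2/17)^2 = +1.
Reached (1/17) = 1. Collecting the sign flips along the way, the symbol is +1.

1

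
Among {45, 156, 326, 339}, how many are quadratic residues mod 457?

(45/457) = -1 → non-residue.
(156/457) = -1 → non-residue.
(326/457) = +1 → QR.
(339/457) = -1 → non-residue.
Total quadratic residues among the 4: 1.

1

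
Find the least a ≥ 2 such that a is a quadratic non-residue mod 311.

(2/311) = +1, so 2 is a residue.
(3/311) = +1, so 3 is a residue.
(4/311) = +1, so 4 is a residue.
(5/311) = +1, so 5 is a residue.
(6/311) = +1, so 6 is a residue.
(7/311) = +1, so 7 is a residue.
(8/311) = +1, so 8 is a residue.
(9/311) = +1, so 9 is a residue.
(10/311) = +1, so 10 is a residue.
(11/311) = −1, so 11 is the smallest positive non-residue mod 311.

11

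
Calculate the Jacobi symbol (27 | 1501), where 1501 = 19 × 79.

1

Reciprocity: 27 ≡ 3 and 1501 ≡ 1 (mod 4), so (27/1501) = +(1501/27).
Reduce top mod 27: now compute (16/27).
Pull out 2^4: since 27 ≡ 3 (mod 8), (2/27) = -1, so (2/27)^4 = +1.
Reached (1/27) = 1. Collecting the sign flips along the way, the symbol is +1.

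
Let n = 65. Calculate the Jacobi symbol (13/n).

0

Reciprocity: 13 ≡ 1 and 65 ≡ 1 (mod 4), so (13/65) = +(65/13).
Reduce top mod 13: now compute (0/13).
Top reduces to 0: gcd > 1, so the symbol is 0.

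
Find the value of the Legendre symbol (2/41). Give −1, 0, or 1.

1

Euler's criterion: (2/41) ≡ 2^20 (mod 41).
2^2 ≡ 4 (mod 41)
2^4 ≡ 16 (mod 41)
2^8 ≡ 10 (mod 41)
2^16 ≡ 18 (mod 41)
2^20 = 2^(16+4) ≡ 1 (mod 41).
Result is 1, so (2/41) = 1.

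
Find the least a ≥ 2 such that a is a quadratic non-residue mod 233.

(2/233) = +1, so 2 is a residue.
(3/233) = −1, so 3 is the smallest positive non-residue mod 233.

3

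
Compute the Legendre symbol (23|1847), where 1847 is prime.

Reciprocity: 23 ≡ 3 and 1847 ≡ 3 (mod 4), so (23/1847) = −(1847/23).
Reduce top mod 23: now compute (7/23).
Reciprocity: 7 ≡ 3 and 23 ≡ 3 (mod 4), so (7/23) = −(23/7).
Reduce top mod 7: now compute (2/7).
Pull out 2: since 7 ≡ 7 (mod 8), (2/7) = +1.
Reached (1/7) = 1. Collecting the sign flips along the way, the symbol is +1.

1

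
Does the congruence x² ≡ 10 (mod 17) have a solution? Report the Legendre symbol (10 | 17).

-1

Euler's criterion: (10/17) ≡ 10^8 (mod 17).
10^2 ≡ 15 (mod 17)
10^4 ≡ 4 (mod 17)
10^8 ≡ 16 (mod 17)
10^8 = 10^(8) ≡ 16 (mod 17).
Result is 16 ≡ −1, so (10/17) = −1.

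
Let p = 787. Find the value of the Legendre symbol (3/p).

Euler's criterion: (3/787) ≡ 3^393 (mod 787).
3^2 ≡ 9 (mod 787)
3^4 ≡ 81 (mod 787)
3^8 ≡ 265 (mod 787)
3^16 ≡ 182 (mod 787)
3^32 ≡ 70 (mod 787)
3^64 ≡ 178 (mod 787)
3^128 ≡ 204 (mod 787)
3^256 ≡ 692 (mod 787)
3^393 = 3^(256+128+8+1) ≡ 786 (mod 787).
Result is 786 ≡ −1, so (3/787) = −1.

-1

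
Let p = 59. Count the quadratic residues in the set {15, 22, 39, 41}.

(15/59) = +1 → QR.
(22/59) = +1 → QR.
(39/59) = -1 → non-residue.
(41/59) = +1 → QR.
Total quadratic residues among the 4: 3.

3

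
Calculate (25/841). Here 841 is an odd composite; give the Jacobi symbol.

Reciprocity: 25 ≡ 1 and 841 ≡ 1 (mod 4), so (25/841) = +(841/25).
Reduce top mod 25: now compute (16/25).
Pull out 2^4: since 25 ≡ 1 (mod 8), (2/25) = +1, so (2/25)^4 = +1.
Reached (1/25) = 1. Collecting the sign flips along the way, the symbol is +1.

1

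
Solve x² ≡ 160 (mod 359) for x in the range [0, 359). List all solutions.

Since 359 ≡ 3 (mod 4), a square root of 160 is 160^((359+1)/4) = 160^90 mod 359.
Repeated squaring: 160^2≡111, 160^4≡115, 160^8≡301, 160^16≡133, 160^32≡98, 160^64≡270 (mod 359).
160^90 = 160^(64+16+8+2) ≡ 240 (mod 359).
Check: 240² = 57600 ≡ 160 (mod 359). The two roots are 119 and 240.

119, 240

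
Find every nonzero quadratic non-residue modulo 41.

3,6,7,11,12,13,14,15,17,19,22,24,26,27,28,29,30,34,35,38

Square k = 1,…,20 (k and 41−k give the same square):
1²=1, 2²=4, 3²=9, 4²=16, 5²=25, 6²=36, 7²≡8, 8²≡23, 9²≡40, 10²≡18, 11²≡39, 12²≡21, 13²≡5, 14²≡32, 15²≡20, 16²≡10, 17²≡2, 18²≡37, 19²≡33, 20²≡31 (mod 41).
The residues are {1, 2, 4, 5, 8, 9, 10, 16, 18, 20, 21, 23, 25, 31, 32, 33, 36, 37, 39, 40}; the non-residues are the remaining 20 nonzero classes.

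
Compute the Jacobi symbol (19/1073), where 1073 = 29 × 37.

1

Reciprocity: 19 ≡ 3 and 1073 ≡ 1 (mod 4), so (19/1073) = +(1073/19).
Reduce top mod 19: now compute (9/19).
Reciprocity: 9 ≡ 1 and 19 ≡ 3 (mod 4), so (9/19) = +(19/9).
Reduce top mod 9: now compute (1/9).
Reached (1/9) = 1. Collecting the sign flips along the way, the symbol is +1.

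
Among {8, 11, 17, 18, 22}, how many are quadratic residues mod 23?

2

(8/23) = +1 → QR.
(11/23) = -1 → non-residue.
(17/23) = -1 → non-residue.
(18/23) = +1 → QR.
(22/23) = -1 → non-residue.
Total quadratic residues among the 5: 2.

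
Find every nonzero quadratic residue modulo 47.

1 2 3 4 6 7 8 9 12 14 16 17 18 21 24 25 27 28 32 34 36 37 42

Square k = 1,…,23 (k and 47−k give the same square):
1²=1, 2²=4, 3²=9, 4²=16, 5²=25, 6²=36, 7²≡2, 8²≡17, 9²≡34, 10²≡6, 11²≡27, 12²≡3, 13²≡28, 14²≡8, 15²≡37, 16²≡21, 17²≡7, 18²≡42, 19²≡32, 20²≡24, 21²≡18, 22²≡14, 23²≡12 (mod 47).
So the quadratic residues mod 47 are {1, 2, 3, 4, 6, 7, 8, 9, 12, 14, 16, 17, 18, 21, 24, 25, 27, 28, 32, 34, 36, 37, 42}.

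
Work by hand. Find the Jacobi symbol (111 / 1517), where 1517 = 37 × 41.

Reciprocity: 111 ≡ 3 and 1517 ≡ 1 (mod 4), so (111/1517) = +(1517/111).
Reduce top mod 111: now compute (74/111).
Pull out 2: since 111 ≡ 7 (mod 8), (2/111) = +1.
Reciprocity: 37 ≡ 1 and 111 ≡ 3 (mod 4), so (37/111) = +(111/37).
Reduce top mod 37: now compute (0/37).
Top reduces to 0: gcd > 1, so the symbol is 0.

0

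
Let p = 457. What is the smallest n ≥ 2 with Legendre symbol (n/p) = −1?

5

(2/457) = +1, so 2 is a residue.
(3/457) = +1, so 3 is a residue.
(4/457) = +1, so 4 is a residue.
(5/457) = −1, so 5 is the smallest positive non-residue mod 457.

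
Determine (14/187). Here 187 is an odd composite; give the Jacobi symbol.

-1

Pull out 2: since 187 ≡ 3 (mod 8), (2/187) = -1.
Reciprocity: 7 ≡ 3 and 187 ≡ 3 (mod 4), so (7/187) = −(187/7).
Reduce top mod 7: now compute (5/7).
Reciprocity: 5 ≡ 1 and 7 ≡ 3 (mod 4), so (5/7) = +(7/5).
Reduce top mod 5: now compute (2/5).
Pull out 2: since 5 ≡ 5 (mod 8), (2/5) = -1.
Reached (1/5) = 1. Collecting the sign flips along the way, the symbol is -1.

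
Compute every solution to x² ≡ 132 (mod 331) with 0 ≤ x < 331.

146, 185

Since 331 ≡ 3 (mod 4), a square root of 132 is 132^((331+1)/4) = 132^83 mod 331.
Repeated squaring: 132^2≡212, 132^4≡259, 132^8≡219, 132^16≡297, 132^32≡163, 132^64≡89 (mod 331).
132^83 = 132^(64+16+2+1) ≡ 146 (mod 331).
Check: 146² = 21316 ≡ 132 (mod 331). The two roots are 146 and 185.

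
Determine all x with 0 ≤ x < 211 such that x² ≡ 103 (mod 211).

37, 174

Since 211 ≡ 3 (mod 4), a square root of 103 is 103^((211+1)/4) = 103^53 mod 211.
Repeated squaring: 103^2≡59, 103^4≡105, 103^8≡53, 103^16≡66, 103^32≡136 (mod 211).
103^53 = 103^(32+16+4+1) ≡ 37 (mod 211).
Check: 37² = 1369 ≡ 103 (mod 211). The two roots are 37 and 174.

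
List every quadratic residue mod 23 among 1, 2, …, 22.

1 2 3 4 6 8 9 12 13 16 18

Square k = 1,…,11 (k and 23−k give the same square):
1²=1, 2²=4, 3²=9, 4²=16, 5²≡2, 6²≡13, 7²≡3, 8²≡18, 9²≡12, 10²≡8, 11²≡6 (mod 23).
So the quadratic residues mod 23 are {1, 2, 3, 4, 6, 8, 9, 12, 13, 16, 18}.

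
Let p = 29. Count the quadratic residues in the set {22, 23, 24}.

3

(22/29) = +1 → QR.
(23/29) = +1 → QR.
(24/29) = +1 → QR.
Total quadratic residues among the 3: 3.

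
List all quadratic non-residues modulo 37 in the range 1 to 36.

2,5,6,8,13,14,15,17,18,19,20,22,23,24,29,31,32,35

Square k = 1,…,18 (k and 37−k give the same square):
1²=1, 2²=4, 3²=9, 4²=16, 5²=25, 6²=36, 7²≡12, 8²≡27, 9²≡7, 10²≡26, 11²≡10, 12²≡33, 13²≡21, 14²≡11, 15²≡3, 16²≡34, 17²≡30, 18²≡28 (mod 37).
The residues are {1, 3, 4, 7, 9, 10, 11, 12, 16, 21, 25, 26, 27, 28, 30, 33, 34, 36}; the non-residues are the remaining 18 nonzero classes.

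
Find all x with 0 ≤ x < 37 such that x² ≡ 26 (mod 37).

10, 27

37 ≡ 1 (mod 4), so we find a root by search.
Trying successive values, 10² = 100 ≡ 26 (mod 37). The other root is 37 − 10 = 27.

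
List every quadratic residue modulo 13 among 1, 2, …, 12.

Square k = 1,…,6 (k and 13−k give the same square):
1²=1, 2²=4, 3²=9, 4²≡3, 5²≡12, 6²≡10 (mod 13).
So the quadratic residues mod 13 are {1, 3, 4, 9, 10, 12}.

1, 3, 4, 9, 10, 12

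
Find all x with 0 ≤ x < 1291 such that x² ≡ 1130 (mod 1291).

246, 1045

Since 1291 ≡ 3 (mod 4), a square root of 1130 is 1130^((1291+1)/4) = 1130^323 mod 1291.
Repeated squaring: 1130^2≡101, 1130^4≡1164, 1130^8≡637, 1130^16≡395, 1130^32≡1105, 1130^64≡1030, 1130^128≡989, 1130^256≡834 (mod 1291).
1130^323 = 1130^(256+64+2+1) ≡ 246 (mod 1291).
Check: 246² = 60516 ≡ 1130 (mod 1291). The two roots are 246 and 1045.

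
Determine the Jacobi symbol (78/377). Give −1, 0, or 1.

Pull out 2: since 377 ≡ 1 (mod 8), (2/377) = +1.
Reciprocity: 39 ≡ 3 and 377 ≡ 1 (mod 4), so (39/377) = +(377/39).
Reduce top mod 39: now compute (26/39).
Pull out 2: since 39 ≡ 7 (mod 8), (2/39) = +1.
Reciprocity: 13 ≡ 1 and 39 ≡ 3 (mod 4), so (13/39) = +(39/13).
Reduce top mod 13: now compute (0/13).
Top reduces to 0: gcd > 1, so the symbol is 0.

0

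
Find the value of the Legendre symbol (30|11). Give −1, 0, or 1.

First reduce: 30 ≡ 8 (mod 11).
Pull out 2^3: since 11 ≡ 3 (mod 8), (2/11) = -1, so (2/11)^3 = -1.
Reached (1/11) = 1. Collecting the sign flips along the way, the symbol is -1.

-1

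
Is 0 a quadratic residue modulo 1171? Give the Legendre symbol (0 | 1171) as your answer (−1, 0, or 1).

Top reduces to 0: gcd > 1, so the symbol is 0.

0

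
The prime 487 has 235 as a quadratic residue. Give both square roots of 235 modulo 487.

219, 268

Since 487 ≡ 3 (mod 4), a square root of 235 is 235^((487+1)/4) = 235^122 mod 487.
Repeated squaring: 235^2≡194, 235^4≡137, 235^8≡263, 235^16≡15, 235^32≡225, 235^64≡464 (mod 487).
235^122 = 235^(64+32+16+8+2) ≡ 268 (mod 487).
Check: 268² = 71824 ≡ 235 (mod 487). The two roots are 219 and 268.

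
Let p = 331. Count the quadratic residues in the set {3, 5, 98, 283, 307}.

(3/331) = -1 → non-residue.
(5/331) = +1 → QR.
(98/331) = -1 → non-residue.
(283/331) = +1 → QR.
(307/331) = -1 → non-residue.
Total quadratic residues among the 5: 2.

2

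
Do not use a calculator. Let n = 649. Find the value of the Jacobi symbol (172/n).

1

Pull out 2^2: since 649 ≡ 1 (mod 8), (2/649) = +1, so (2/649)^2 = +1.
Reciprocity: 43 ≡ 3 and 649 ≡ 1 (mod 4), so (43/649) = +(649/43).
Reduce top mod 43: now compute (4/43).
Pull out 2^2: since 43 ≡ 3 (mod 8), (2/43) = -1, so (2/43)^2 = +1.
Reached (1/43) = 1. Collecting the sign flips along the way, the symbol is +1.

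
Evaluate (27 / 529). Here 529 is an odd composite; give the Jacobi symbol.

Reciprocity: 27 ≡ 3 and 529 ≡ 1 (mod 4), so (27/529) = +(529/27).
Reduce top mod 27: now compute (16/27).
Pull out 2^4: since 27 ≡ 3 (mod 8), (2/27) = -1, so (2/27)^4 = +1.
Reached (1/27) = 1. Collecting the sign flips along the way, the symbol is +1.

1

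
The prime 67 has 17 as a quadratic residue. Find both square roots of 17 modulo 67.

33, 34

Since 67 ≡ 3 (mod 4), a square root of 17 is 17^((67+1)/4) = 17^17 mod 67.
Repeated squaring: 17^2≡21, 17^4≡39, 17^8≡47, 17^16≡65 (mod 67).
17^17 = 17^(16+1) ≡ 33 (mod 67).
Check: 33² = 1089 ≡ 17 (mod 67). The two roots are 33 and 34.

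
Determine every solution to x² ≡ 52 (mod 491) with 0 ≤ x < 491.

225, 266

Since 491 ≡ 3 (mod 4), a square root of 52 is 52^((491+1)/4) = 52^123 mod 491.
Repeated squaring: 52^2≡249, 52^4≡135, 52^8≡58, 52^16≡418, 52^32≡419, 52^64≡274 (mod 491).
52^123 = 52^(64+32+16+8+2+1) ≡ 225 (mod 491).
Check: 225² = 50625 ≡ 52 (mod 491). The two roots are 225 and 266.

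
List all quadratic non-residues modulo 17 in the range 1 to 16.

Square k = 1,…,8 (k and 17−k give the same square):
1²=1, 2²=4, 3²=9, 4²=16, 5²≡8, 6²≡2, 7²≡15, 8²≡13 (mod 17).
The residues are {1, 2, 4, 8, 9, 13, 15, 16}; the non-residues are the remaining 8 nonzero classes.

3, 5, 6, 7, 10, 11, 12, 14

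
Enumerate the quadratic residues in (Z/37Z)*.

Square k = 1,…,18 (k and 37−k give the same square):
1²=1, 2²=4, 3²=9, 4²=16, 5²=25, 6²=36, 7²≡12, 8²≡27, 9²≡7, 10²≡26, 11²≡10, 12²≡33, 13²≡21, 14²≡11, 15²≡3, 16²≡34, 17²≡30, 18²≡28 (mod 37).
So the quadratic residues mod 37 are {1, 3, 4, 7, 9, 10, 11, 12, 16, 21, 25, 26, 27, 28, 30, 33, 34, 36}.

1 3 4 7 9 10 11 12 16 21 25 26 27 28 30 33 34 36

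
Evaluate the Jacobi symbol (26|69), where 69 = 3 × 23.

-1

Pull out 2: since 69 ≡ 5 (mod 8), (2/69) = -1.
Reciprocity: 13 ≡ 1 and 69 ≡ 1 (mod 4), so (13/69) = +(69/13).
Reduce top mod 13: now compute (4/13).
Pull out 2^2: since 13 ≡ 5 (mod 8), (2/13) = -1, so (2/13)^2 = +1.
Reached (1/13) = 1. Collecting the sign flips along the way, the symbol is -1.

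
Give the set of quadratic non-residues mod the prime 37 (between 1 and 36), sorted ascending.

2 5 6 8 13 14 15 17 18 19 20 22 23 24 29 31 32 35

Square k = 1,…,18 (k and 37−k give the same square):
1²=1, 2²=4, 3²=9, 4²=16, 5²=25, 6²=36, 7²≡12, 8²≡27, 9²≡7, 10²≡26, 11²≡10, 12²≡33, 13²≡21, 14²≡11, 15²≡3, 16²≡34, 17²≡30, 18²≡28 (mod 37).
The residues are {1, 3, 4, 7, 9, 10, 11, 12, 16, 21, 25, 26, 27, 28, 30, 33, 34, 36}; the non-residues are the remaining 18 nonzero classes.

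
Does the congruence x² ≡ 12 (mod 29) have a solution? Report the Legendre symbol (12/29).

-1

Euler's criterion: (12/29) ≡ 12^14 (mod 29).
12^2 ≡ 28 (mod 29)
12^4 ≡ 1 (mod 29)
12^8 ≡ 1 (mod 29)
12^14 = 12^(8+4+2) ≡ 28 (mod 29).
Result is 28 ≡ −1, so (12/29) = −1.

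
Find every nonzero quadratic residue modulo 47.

Square k = 1,…,23 (k and 47−k give the same square):
1²=1, 2²=4, 3²=9, 4²=16, 5²=25, 6²=36, 7²≡2, 8²≡17, 9²≡34, 10²≡6, 11²≡27, 12²≡3, 13²≡28, 14²≡8, 15²≡37, 16²≡21, 17²≡7, 18²≡42, 19²≡32, 20²≡24, 21²≡18, 22²≡14, 23²≡12 (mod 47).
So the quadratic residues mod 47 are {1, 2, 3, 4, 6, 7, 8, 9, 12, 14, 16, 17, 18, 21, 24, 25, 27, 28, 32, 34, 36, 37, 42}.

1,2,3,4,6,7,8,9,12,14,16,17,18,21,24,25,27,28,32,34,36,37,42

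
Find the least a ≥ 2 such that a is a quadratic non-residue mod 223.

(2/223) = +1, so 2 is a residue.
(3/223) = −1, so 3 is the smallest positive non-residue mod 223.

3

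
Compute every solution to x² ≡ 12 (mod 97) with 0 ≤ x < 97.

97 ≡ 1 (mod 4), so we find a root by search.
Trying successive values, 20² = 400 ≡ 12 (mod 97). The other root is 97 − 20 = 77.

20, 77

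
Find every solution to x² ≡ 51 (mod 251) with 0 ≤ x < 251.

94, 157

Since 251 ≡ 3 (mod 4), a square root of 51 is 51^((251+1)/4) = 51^63 mod 251.
Repeated squaring: 51^2≡91, 51^4≡249, 51^8≡4, 51^16≡16, 51^32≡5 (mod 251).
51^63 = 51^(32+16+8+4+2+1) ≡ 94 (mod 251).
Check: 94² = 8836 ≡ 51 (mod 251). The two roots are 94 and 157.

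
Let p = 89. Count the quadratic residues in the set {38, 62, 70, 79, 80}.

(38/89) = -1 → non-residue.
(62/89) = -1 → non-residue.
(70/89) = -1 → non-residue.
(79/89) = +1 → QR.
(80/89) = +1 → QR.
Total quadratic residues among the 5: 2.

2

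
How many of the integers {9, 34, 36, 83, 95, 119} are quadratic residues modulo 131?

(9/131) = +1 → QR.
(34/131) = +1 → QR.
(36/131) = +1 → QR.
(83/131) = -1 → non-residue.
(95/131) = -1 → non-residue.
(119/131) = -1 → non-residue.
Total quadratic residues among the 6: 3.

3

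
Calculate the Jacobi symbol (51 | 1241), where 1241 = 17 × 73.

Reciprocity: 51 ≡ 3 and 1241 ≡ 1 (mod 4), so (51/1241) = +(1241/51).
Reduce top mod 51: now compute (17/51).
Reciprocity: 17 ≡ 1 and 51 ≡ 3 (mod 4), so (17/51) = +(51/17).
Reduce top mod 17: now compute (0/17).
Top reduces to 0: gcd > 1, so the symbol is 0.

0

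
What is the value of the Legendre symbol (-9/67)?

-1

First reduce: -9 ≡ 58 (mod 67).
Pull out 2: since 67 ≡ 3 (mod 8), (2/67) = -1.
Reciprocity: 29 ≡ 1 and 67 ≡ 3 (mod 4), so (29/67) = +(67/29).
Reduce top mod 29: now compute (9/29).
Reciprocity: 9 ≡ 1 and 29 ≡ 1 (mod 4), so (9/29) = +(29/9).
Reduce top mod 9: now compute (2/9).
Pull out 2: since 9 ≡ 1 (mod 8), (2/9) = +1.
Reached (1/9) = 1. Collecting the sign flips along the way, the symbol is -1.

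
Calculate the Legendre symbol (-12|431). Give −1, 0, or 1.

-1

First reduce: -12 ≡ 419 (mod 431).
Reciprocity: 419 ≡ 3 and 431 ≡ 3 (mod 4), so (419/431) = −(431/419).
Reduce top mod 419: now compute (12/419).
Pull out 2^2: since 419 ≡ 3 (mod 8), (2/419) = -1, so (2/419)^2 = +1.
Reciprocity: 3 ≡ 3 and 419 ≡ 3 (mod 4), so (3/419) = −(419/3).
Reduce top mod 3: now compute (2/3).
Pull out 2: since 3 ≡ 3 (mod 8), (2/3) = -1.
Reached (1/3) = 1. Collecting the sign flips along the way, the symbol is -1.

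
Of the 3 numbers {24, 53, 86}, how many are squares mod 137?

0

(24/137) = -1 → non-residue.
(53/137) = -1 → non-residue.
(86/137) = -1 → non-residue.
Total quadratic residues among the 3: 0.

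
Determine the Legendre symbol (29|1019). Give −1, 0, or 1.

Reciprocity: 29 ≡ 1 and 1019 ≡ 3 (mod 4), so (29/1019) = +(1019/29).
Reduce top mod 29: now compute (4/29).
Pull out 2^2: since 29 ≡ 5 (mod 8), (2/29) = -1, so (2/29)^2 = +1.
Reached (1/29) = 1. Collecting the sign flips along the way, the symbol is +1.

1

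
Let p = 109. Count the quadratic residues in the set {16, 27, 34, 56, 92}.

3

(16/109) = +1 → QR.
(27/109) = +1 → QR.
(34/109) = +1 → QR.
(56/109) = -1 → non-residue.
(92/109) = -1 → non-residue.
Total quadratic residues among the 5: 3.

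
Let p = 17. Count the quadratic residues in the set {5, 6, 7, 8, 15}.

2

(5/17) = -1 → non-residue.
(6/17) = -1 → non-residue.
(7/17) = -1 → non-residue.
(8/17) = +1 → QR.
(15/17) = +1 → QR.
Total quadratic residues among the 5: 2.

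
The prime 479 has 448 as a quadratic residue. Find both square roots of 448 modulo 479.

Since 479 ≡ 3 (mod 4), a square root of 448 is 448^((479+1)/4) = 448^120 mod 479.
Repeated squaring: 448^2≡3, 448^4≡9, 448^8≡81, 448^16≡334, 448^32≡428, 448^64≡206 (mod 479).
448^120 = 448^(64+32+16+8) ≡ 175 (mod 479).
Check: 175² = 30625 ≡ 448 (mod 479). The two roots are 175 and 304.

175, 304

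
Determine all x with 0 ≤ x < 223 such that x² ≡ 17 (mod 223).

54, 169

Since 223 ≡ 3 (mod 4), a square root of 17 is 17^((223+1)/4) = 17^56 mod 223.
Repeated squaring: 17^2≡66, 17^4≡119, 17^8≡112, 17^16≡56, 17^32≡14 (mod 223).
17^56 = 17^(32+16+8) ≡ 169 (mod 223).
Check: 169² = 28561 ≡ 17 (mod 223). The two roots are 54 and 169.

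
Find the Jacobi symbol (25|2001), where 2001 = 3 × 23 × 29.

Reciprocity: 25 ≡ 1 and 2001 ≡ 1 (mod 4), so (25/2001) = +(2001/25).
Reduce top mod 25: now compute (1/25).
Reached (1/25) = 1. Collecting the sign flips along the way, the symbol is +1.

1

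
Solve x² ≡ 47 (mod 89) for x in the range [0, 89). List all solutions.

89 ≡ 1 (mod 4), so we find a root by search.
Trying successive values, 15² = 225 ≡ 47 (mod 89). The other root is 89 − 15 = 74.

15, 74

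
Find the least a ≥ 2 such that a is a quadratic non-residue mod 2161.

7

(2/2161) = +1, so 2 is a residue.
(3/2161) = +1, so 3 is a residue.
(4/2161) = +1, so 4 is a residue.
(5/2161) = +1, so 5 is a residue.
(6/2161) = +1, so 6 is a residue.
(7/2161) = −1, so 7 is the smallest positive non-residue mod 2161.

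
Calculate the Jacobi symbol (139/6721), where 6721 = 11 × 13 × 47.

Reciprocity: 139 ≡ 3 and 6721 ≡ 1 (mod 4), so (139/6721) = +(6721/139).
Reduce top mod 139: now compute (49/139).
Reciprocity: 49 ≡ 1 and 139 ≡ 3 (mod 4), so (49/139) = +(139/49).
Reduce top mod 49: now compute (41/49).
Reciprocity: 41 ≡ 1 and 49 ≡ 1 (mod 4), so (41/49) = +(49/41).
Reduce top mod 41: now compute (8/41).
Pull out 2^3: since 41 ≡ 1 (mod 8), (2/41) = +1, so (2/41)^3 = +1.
Reached (1/41) = 1. Collecting the sign flips along the way, the symbol is +1.

1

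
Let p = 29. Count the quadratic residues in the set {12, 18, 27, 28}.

(12/29) = -1 → non-residue.
(18/29) = -1 → non-residue.
(27/29) = -1 → non-residue.
(28/29) = +1 → QR.
Total quadratic residues among the 4: 1.

1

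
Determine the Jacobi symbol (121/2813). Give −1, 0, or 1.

1

Reciprocity: 121 ≡ 1 and 2813 ≡ 1 (mod 4), so (121/2813) = +(2813/121).
Reduce top mod 121: now compute (30/121).
Pull out 2: since 121 ≡ 1 (mod 8), (2/121) = +1.
Reciprocity: 15 ≡ 3 and 121 ≡ 1 (mod 4), so (15/121) = +(121/15).
Reduce top mod 15: now compute (1/15).
Reached (1/15) = 1. Collecting the sign flips along the way, the symbol is +1.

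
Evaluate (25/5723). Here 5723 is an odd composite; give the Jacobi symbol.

1

Reciprocity: 25 ≡ 1 and 5723 ≡ 3 (mod 4), so (25/5723) = +(5723/25).
Reduce top mod 25: now compute (23/25).
Reciprocity: 23 ≡ 3 and 25 ≡ 1 (mod 4), so (23/25) = +(25/23).
Reduce top mod 23: now compute (2/23).
Pull out 2: since 23 ≡ 7 (mod 8), (2/23) = +1.
Reached (1/23) = 1. Collecting the sign flips along the way, the symbol is +1.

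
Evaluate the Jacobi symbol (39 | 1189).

-1

Reciprocity: 39 ≡ 3 and 1189 ≡ 1 (mod 4), so (39/1189) = +(1189/39).
Reduce top mod 39: now compute (19/39).
Reciprocity: 19 ≡ 3 and 39 ≡ 3 (mod 4), so (19/39) = −(39/19).
Reduce top mod 19: now compute (1/19).
Reached (1/19) = 1. Collecting the sign flips along the way, the symbol is -1.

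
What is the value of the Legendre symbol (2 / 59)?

Pull out 2: since 59 ≡ 3 (mod 8), (2/59) = -1.
Reached (1/59) = 1. Collecting the sign flips along the way, the symbol is -1.

-1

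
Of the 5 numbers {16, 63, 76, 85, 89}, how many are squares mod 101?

(16/101) = +1 → QR.
(63/101) = -1 → non-residue.
(76/101) = +1 → QR.
(85/101) = +1 → QR.
(89/101) = -1 → non-residue.
Total quadratic residues among the 5: 3.

3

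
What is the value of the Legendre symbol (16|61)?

Euler's criterion: (16/61) ≡ 16^30 (mod 61).
16^2 ≡ 12 (mod 61)
16^4 ≡ 22 (mod 61)
16^8 ≡ 57 (mod 61)
16^16 ≡ 16 (mod 61)
16^30 = 16^(16+8+4+2) ≡ 1 (mod 61).
Result is 1, so (16/61) = 1.

1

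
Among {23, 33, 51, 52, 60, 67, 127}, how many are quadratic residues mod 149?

3

(23/149) = -1 → non-residue.
(33/149) = +1 → QR.
(51/149) = -1 → non-residue.
(52/149) = -1 → non-residue.
(60/149) = -1 → non-residue.
(67/149) = +1 → QR.
(127/149) = +1 → QR.
Total quadratic residues among the 7: 3.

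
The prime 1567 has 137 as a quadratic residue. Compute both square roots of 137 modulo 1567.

Since 1567 ≡ 3 (mod 4), a square root of 137 is 137^((1567+1)/4) = 137^392 mod 1567.
Repeated squaring: 137^2≡1532, 137^4≡1225, 137^8≡1006, 137^16≡1321, 137^32≡970, 137^64≡700, 137^128≡1096, 137^256≡894 (mod 1567).
137^392 = 137^(256+128+8) ≡ 398 (mod 1567).
Check: 398² = 158404 ≡ 137 (mod 1567). The two roots are 398 and 1169.

398, 1169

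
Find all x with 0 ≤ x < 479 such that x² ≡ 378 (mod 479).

162, 317

Since 479 ≡ 3 (mod 4), a square root of 378 is 378^((479+1)/4) = 378^120 mod 479.
Repeated squaring: 378^2≡142, 378^4≡46, 378^8≡200, 378^16≡243, 378^32≡132, 378^64≡180 (mod 479).
378^120 = 378^(64+32+16+8) ≡ 162 (mod 479).
Check: 162² = 26244 ≡ 378 (mod 479). The two roots are 162 and 317.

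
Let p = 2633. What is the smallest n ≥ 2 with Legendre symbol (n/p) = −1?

(2/2633) = +1, so 2 is a residue.
(3/2633) = −1, so 3 is the smallest positive non-residue mod 2633.

3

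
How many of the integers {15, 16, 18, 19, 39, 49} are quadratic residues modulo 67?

5

(15/67) = +1 → QR.
(16/67) = +1 → QR.
(18/67) = -1 → non-residue.
(19/67) = +1 → QR.
(39/67) = +1 → QR.
(49/67) = +1 → QR.
Total quadratic residues among the 6: 5.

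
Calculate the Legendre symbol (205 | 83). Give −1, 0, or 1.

First reduce: 205 ≡ 39 (mod 83).
Reciprocity: 39 ≡ 3 and 83 ≡ 3 (mod 4), so (39/83) = −(83/39).
Reduce top mod 39: now compute (5/39).
Reciprocity: 5 ≡ 1 and 39 ≡ 3 (mod 4), so (5/39) = +(39/5).
Reduce top mod 5: now compute (4/5).
Pull out 2^2: since 5 ≡ 5 (mod 8), (2/5) = -1, so (2/5)^2 = +1.
Reached (1/5) = 1. Collecting the sign flips along the way, the symbol is -1.

-1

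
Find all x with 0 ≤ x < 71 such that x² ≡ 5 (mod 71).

Since 71 ≡ 3 (mod 4), a square root of 5 is 5^((71+1)/4) = 5^18 mod 71.
Repeated squaring: 5^2≡25, 5^4≡57, 5^8≡54, 5^16≡5 (mod 71).
5^18 = 5^(16+2) ≡ 54 (mod 71).
Check: 54² = 2916 ≡ 5 (mod 71). The two roots are 17 and 54.

17, 54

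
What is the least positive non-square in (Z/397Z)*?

2

(2/397) = −1, so 2 is the smallest positive non-residue mod 397.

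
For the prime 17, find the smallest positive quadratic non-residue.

3

(2/17) = +1, so 2 is a residue.
(3/17) = −1, so 3 is the smallest positive non-residue mod 17.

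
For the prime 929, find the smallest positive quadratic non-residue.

(2/929) = +1, so 2 is a residue.
(3/929) = −1, so 3 is the smallest positive non-residue mod 929.

3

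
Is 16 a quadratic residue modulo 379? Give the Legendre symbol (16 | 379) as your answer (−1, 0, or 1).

Pull out 2^4: since 379 ≡ 3 (mod 8), (2/379) = -1, so (2/379)^4 = +1.
Reached (1/379) = 1. Collecting the sign flips along the way, the symbol is +1.

1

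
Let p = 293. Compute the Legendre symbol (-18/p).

-1

Euler's criterion: (-18/293) ≡ 275^146 (mod 293).
275^2 ≡ 31 (mod 293)
275^4 ≡ 82 (mod 293)
275^8 ≡ 278 (mod 293)
275^16 ≡ 225 (mod 293)
275^32 ≡ 229 (mod 293)
275^64 ≡ 287 (mod 293)
275^128 ≡ 36 (mod 293)
275^146 = 275^(128+16+2) ≡ 292 (mod 293).
Result is 292 ≡ −1, so (-18/293) = −1.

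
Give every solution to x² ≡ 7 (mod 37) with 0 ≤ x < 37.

9, 28

37 ≡ 1 (mod 4), so we find a root by search.
Trying successive values, 9² = 81 ≡ 7 (mod 37). The other root is 37 − 9 = 28.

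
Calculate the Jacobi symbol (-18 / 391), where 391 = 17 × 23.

-1

First reduce: -18 ≡ 373 (mod 391).
Reciprocity: 373 ≡ 1 and 391 ≡ 3 (mod 4), so (373/391) = +(391/373).
Reduce top mod 373: now compute (18/373).
Pull out 2: since 373 ≡ 5 (mod 8), (2/373) = -1.
Reciprocity: 9 ≡ 1 and 373 ≡ 1 (mod 4), so (9/373) = +(373/9).
Reduce top mod 9: now compute (4/9).
Pull out 2^2: since 9 ≡ 1 (mod 8), (2/9) = +1, so (2/9)^2 = +1.
Reached (1/9) = 1. Collecting the sign flips along the way, the symbol is -1.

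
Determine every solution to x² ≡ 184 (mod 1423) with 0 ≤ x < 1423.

346, 1077

Since 1423 ≡ 3 (mod 4), a square root of 184 is 184^((1423+1)/4) = 184^356 mod 1423.
Repeated squaring: 184^2≡1127, 184^4≡813, 184^8≡697, 184^16≡566, 184^32≡181, 184^64≡32, 184^128≡1024, 184^256≡1248 (mod 1423).
184^356 = 184^(256+64+32+4) ≡ 1077 (mod 1423).
Check: 1077² = 1159929 ≡ 184 (mod 1423). The two roots are 346 and 1077.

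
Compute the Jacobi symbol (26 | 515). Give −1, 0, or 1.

Pull out 2: since 515 ≡ 3 (mod 8), (2/515) = -1.
Reciprocity: 13 ≡ 1 and 515 ≡ 3 (mod 4), so (13/515) = +(515/13).
Reduce top mod 13: now compute (8/13).
Pull out 2^3: since 13 ≡ 5 (mod 8), (2/13) = -1, so (2/13)^3 = -1.
Reached (1/13) = 1. Collecting the sign flips along the way, the symbol is +1.

1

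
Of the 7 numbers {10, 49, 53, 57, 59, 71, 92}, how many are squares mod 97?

(10/97) = -1 → non-residue.
(49/97) = +1 → QR.
(53/97) = +1 → QR.
(57/97) = -1 → non-residue.
(59/97) = -1 → non-residue.
(71/97) = -1 → non-residue.
(92/97) = -1 → non-residue.
Total quadratic residues among the 7: 2.

2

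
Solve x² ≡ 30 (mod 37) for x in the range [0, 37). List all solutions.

37 ≡ 1 (mod 4), so we find a root by search.
Trying successive values, 17² = 289 ≡ 30 (mod 37). The other root is 37 − 17 = 20.

17, 20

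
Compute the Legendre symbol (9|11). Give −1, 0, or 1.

1

Reciprocity: 9 ≡ 1 and 11 ≡ 3 (mod 4), so (9/11) = +(11/9).
Reduce top mod 9: now compute (2/9).
Pull out 2: since 9 ≡ 1 (mod 8), (2/9) = +1.
Reached (1/9) = 1. Collecting the sign flips along the way, the symbol is +1.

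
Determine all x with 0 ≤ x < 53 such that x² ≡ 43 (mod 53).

53 ≡ 1 (mod 4), so we find a root by search.
Trying successive values, 19² = 361 ≡ 43 (mod 53). The other root is 53 − 19 = 34.

19, 34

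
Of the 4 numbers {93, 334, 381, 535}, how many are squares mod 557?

2

(93/557) = +1 → QR.
(334/557) = -1 → non-residue.
(381/557) = -1 → non-residue.
(535/557) = +1 → QR.
Total quadratic residues among the 4: 2.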